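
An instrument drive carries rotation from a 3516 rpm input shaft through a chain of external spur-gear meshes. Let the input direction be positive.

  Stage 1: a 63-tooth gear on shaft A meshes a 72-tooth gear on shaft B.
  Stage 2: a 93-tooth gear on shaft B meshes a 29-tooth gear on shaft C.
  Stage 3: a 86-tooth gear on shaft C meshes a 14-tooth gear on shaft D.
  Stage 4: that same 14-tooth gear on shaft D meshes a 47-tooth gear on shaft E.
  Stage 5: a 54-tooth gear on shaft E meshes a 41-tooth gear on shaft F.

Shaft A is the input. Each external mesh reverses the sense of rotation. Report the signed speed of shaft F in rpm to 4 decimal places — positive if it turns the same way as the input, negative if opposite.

-23776.7432 rpm (opposite to input, |ω| = 23776.7432 rpm)

Stage 1 [63T→72T]: ω = 3516.0000×63/72 = 3076.5000 rpm, dir flips to −; running = −3076.5000
Stage 2 [93T→29T]: ω = 3076.5000×93/29 = 9866.0172 rpm, dir flips to +; running = +9866.0172
Stage 3 [86T→14T]: ω = 9866.0172×86/14 = 60605.5345 rpm, dir flips to −; running = −60605.5345
Stage 4 [14T→47T]: ω = 60605.5345×14/47 = 18052.7124 rpm, dir flips to +; running = +18052.7124
Stage 5 [54T→41T]: ω = 18052.7124×54/41 = 23776.7432 rpm, dir flips to −; running = −23776.7432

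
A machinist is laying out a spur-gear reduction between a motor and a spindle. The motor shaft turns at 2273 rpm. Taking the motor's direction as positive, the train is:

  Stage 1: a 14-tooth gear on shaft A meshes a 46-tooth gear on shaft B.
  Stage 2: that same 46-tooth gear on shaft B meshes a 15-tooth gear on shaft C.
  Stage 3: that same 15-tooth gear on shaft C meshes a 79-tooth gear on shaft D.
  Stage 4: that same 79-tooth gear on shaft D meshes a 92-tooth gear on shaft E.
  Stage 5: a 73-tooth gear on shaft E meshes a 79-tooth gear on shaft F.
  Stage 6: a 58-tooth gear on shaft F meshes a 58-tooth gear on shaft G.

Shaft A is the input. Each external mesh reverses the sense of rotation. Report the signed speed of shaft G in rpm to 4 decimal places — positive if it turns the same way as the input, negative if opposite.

Stage 1 [14T→46T]: ω = 2273.0000×14/46 = 691.7826 rpm, dir flips to −; running = −691.7826
Stage 2 [46T→15T]: ω = 691.7826×46/15 = 2121.4667 rpm, dir flips to +; running = +2121.4667
Stage 3 [15T→79T]: ω = 2121.4667×15/79 = 402.8101 rpm, dir flips to −; running = −402.8101
Stage 4 [79T→92T]: ω = 402.8101×79/92 = 345.8913 rpm, dir flips to +; running = +345.8913
Stage 5 [73T→79T]: ω = 345.8913×73/79 = 319.6211 rpm, dir flips to −; running = −319.6211
Stage 6 [58T→58T]: ω = 319.6211×58/58 = 319.6211 rpm, dir flips to +; running = +319.6211

+319.6211 rpm (same as input, |ω| = 319.6211 rpm)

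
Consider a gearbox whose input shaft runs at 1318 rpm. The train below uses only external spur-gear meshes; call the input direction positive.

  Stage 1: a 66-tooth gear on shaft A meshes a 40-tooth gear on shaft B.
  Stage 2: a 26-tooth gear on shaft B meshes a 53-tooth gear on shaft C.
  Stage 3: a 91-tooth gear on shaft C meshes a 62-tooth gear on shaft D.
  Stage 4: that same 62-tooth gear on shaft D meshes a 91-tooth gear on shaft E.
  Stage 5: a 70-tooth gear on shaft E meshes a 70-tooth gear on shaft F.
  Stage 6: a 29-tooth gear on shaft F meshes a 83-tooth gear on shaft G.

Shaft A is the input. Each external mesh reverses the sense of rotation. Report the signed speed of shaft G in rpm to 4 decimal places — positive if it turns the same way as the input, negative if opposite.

Stage 1 [66T→40T]: ω = 1318.0000×66/40 = 2174.7000 rpm, dir flips to −; running = −2174.7000
Stage 2 [26T→53T]: ω = 2174.7000×26/53 = 1066.8340 rpm, dir flips to +; running = +1066.8340
Stage 3 [91T→62T]: ω = 1066.8340×91/62 = 1565.8369 rpm, dir flips to −; running = −1565.8369
Stage 4 [62T→91T]: ω = 1565.8369×62/91 = 1066.8340 rpm, dir flips to +; running = +1066.8340
Stage 5 [70T→70T]: ω = 1066.8340×70/70 = 1066.8340 rpm, dir flips to −; running = −1066.8340
Stage 6 [29T→83T]: ω = 1066.8340×29/83 = 372.7492 rpm, dir flips to +; running = +372.7492

+372.7492 rpm (same as input, |ω| = 372.7492 rpm)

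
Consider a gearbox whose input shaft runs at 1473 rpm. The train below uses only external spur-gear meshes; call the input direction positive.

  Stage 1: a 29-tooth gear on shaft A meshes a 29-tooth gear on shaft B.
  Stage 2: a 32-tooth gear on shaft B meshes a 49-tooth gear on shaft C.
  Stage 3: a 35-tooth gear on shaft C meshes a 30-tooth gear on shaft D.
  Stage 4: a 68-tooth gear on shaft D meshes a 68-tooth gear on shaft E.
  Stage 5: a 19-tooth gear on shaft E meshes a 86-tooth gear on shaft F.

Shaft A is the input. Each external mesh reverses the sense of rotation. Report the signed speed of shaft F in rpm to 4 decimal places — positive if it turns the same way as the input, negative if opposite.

-247.9468 rpm (opposite to input, |ω| = 247.9468 rpm)

Stage 1 [29T→29T]: ω = 1473.0000×29/29 = 1473.0000 rpm, dir flips to −; running = −1473.0000
Stage 2 [32T→49T]: ω = 1473.0000×32/49 = 961.9592 rpm, dir flips to +; running = +961.9592
Stage 3 [35T→30T]: ω = 961.9592×35/30 = 1122.2857 rpm, dir flips to −; running = −1122.2857
Stage 4 [68T→68T]: ω = 1122.2857×68/68 = 1122.2857 rpm, dir flips to +; running = +1122.2857
Stage 5 [19T→86T]: ω = 1122.2857×19/86 = 247.9468 rpm, dir flips to −; running = −247.9468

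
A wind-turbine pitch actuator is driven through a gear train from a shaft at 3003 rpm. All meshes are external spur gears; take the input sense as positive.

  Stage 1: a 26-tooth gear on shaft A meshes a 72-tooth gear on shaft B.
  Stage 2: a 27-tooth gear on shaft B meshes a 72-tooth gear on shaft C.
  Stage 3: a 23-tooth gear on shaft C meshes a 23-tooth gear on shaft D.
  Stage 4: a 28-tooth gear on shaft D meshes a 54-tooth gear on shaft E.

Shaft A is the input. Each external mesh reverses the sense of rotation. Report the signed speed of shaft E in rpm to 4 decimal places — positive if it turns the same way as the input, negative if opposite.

+210.8588 rpm (same as input, |ω| = 210.8588 rpm)

Stage 1 [26T→72T]: ω = 3003.0000×26/72 = 1084.4167 rpm, dir flips to −; running = −1084.4167
Stage 2 [27T→72T]: ω = 1084.4167×27/72 = 406.6563 rpm, dir flips to +; running = +406.6563
Stage 3 [23T→23T]: ω = 406.6563×23/23 = 406.6563 rpm, dir flips to −; running = −406.6563
Stage 4 [28T→54T]: ω = 406.6563×28/54 = 210.8588 rpm, dir flips to +; running = +210.8588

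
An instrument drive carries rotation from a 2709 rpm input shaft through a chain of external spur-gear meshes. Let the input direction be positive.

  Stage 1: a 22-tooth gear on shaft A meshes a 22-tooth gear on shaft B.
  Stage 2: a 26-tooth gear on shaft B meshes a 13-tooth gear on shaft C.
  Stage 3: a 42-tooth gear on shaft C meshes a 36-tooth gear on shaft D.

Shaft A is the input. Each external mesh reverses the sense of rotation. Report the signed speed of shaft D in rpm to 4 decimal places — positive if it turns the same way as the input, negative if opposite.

Stage 1 [22T→22T]: ω = 2709.0000×22/22 = 2709.0000 rpm, dir flips to −; running = −2709.0000
Stage 2 [26T→13T]: ω = 2709.0000×26/13 = 5418.0000 rpm, dir flips to +; running = +5418.0000
Stage 3 [42T→36T]: ω = 5418.0000×42/36 = 6321.0000 rpm, dir flips to −; running = −6321.0000

-6321.0000 rpm (opposite to input, |ω| = 6321.0000 rpm)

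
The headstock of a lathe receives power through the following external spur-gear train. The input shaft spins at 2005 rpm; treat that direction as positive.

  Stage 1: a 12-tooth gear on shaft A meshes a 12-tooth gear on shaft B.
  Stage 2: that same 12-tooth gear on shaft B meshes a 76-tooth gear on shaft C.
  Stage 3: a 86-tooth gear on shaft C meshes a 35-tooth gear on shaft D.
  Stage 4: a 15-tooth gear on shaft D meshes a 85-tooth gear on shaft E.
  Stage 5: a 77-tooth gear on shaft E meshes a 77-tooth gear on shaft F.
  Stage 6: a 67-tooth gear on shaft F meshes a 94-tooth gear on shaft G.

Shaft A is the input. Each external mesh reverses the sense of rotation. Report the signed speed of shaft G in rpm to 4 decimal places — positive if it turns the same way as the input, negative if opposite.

Stage 1 [12T→12T]: ω = 2005.0000×12/12 = 2005.0000 rpm, dir flips to −; running = −2005.0000
Stage 2 [12T→76T]: ω = 2005.0000×12/76 = 316.5789 rpm, dir flips to +; running = +316.5789
Stage 3 [86T→35T]: ω = 316.5789×86/35 = 777.8797 rpm, dir flips to −; running = −777.8797
Stage 4 [15T→85T]: ω = 777.8797×15/85 = 137.2729 rpm, dir flips to +; running = +137.2729
Stage 5 [77T→77T]: ω = 137.2729×77/77 = 137.2729 rpm, dir flips to −; running = −137.2729
Stage 6 [67T→94T]: ω = 137.2729×67/94 = 97.8434 rpm, dir flips to +; running = +97.8434

+97.8434 rpm (same as input, |ω| = 97.8434 rpm)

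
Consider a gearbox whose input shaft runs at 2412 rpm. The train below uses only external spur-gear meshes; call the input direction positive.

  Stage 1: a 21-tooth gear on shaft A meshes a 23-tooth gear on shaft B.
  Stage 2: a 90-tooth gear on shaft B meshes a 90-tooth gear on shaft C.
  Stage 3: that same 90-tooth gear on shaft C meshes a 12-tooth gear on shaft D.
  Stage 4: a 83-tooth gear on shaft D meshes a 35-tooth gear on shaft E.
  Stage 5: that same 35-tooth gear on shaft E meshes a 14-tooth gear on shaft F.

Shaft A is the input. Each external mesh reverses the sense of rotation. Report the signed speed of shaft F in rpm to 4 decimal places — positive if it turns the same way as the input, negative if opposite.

-97921.9565 rpm (opposite to input, |ω| = 97921.9565 rpm)

Stage 1 [21T→23T]: ω = 2412.0000×21/23 = 2202.2609 rpm, dir flips to −; running = −2202.2609
Stage 2 [90T→90T]: ω = 2202.2609×90/90 = 2202.2609 rpm, dir flips to +; running = +2202.2609
Stage 3 [90T→12T]: ω = 2202.2609×90/12 = 16516.9565 rpm, dir flips to −; running = −16516.9565
Stage 4 [83T→35T]: ω = 16516.9565×83/35 = 39168.7826 rpm, dir flips to +; running = +39168.7826
Stage 5 [35T→14T]: ω = 39168.7826×35/14 = 97921.9565 rpm, dir flips to −; running = −97921.9565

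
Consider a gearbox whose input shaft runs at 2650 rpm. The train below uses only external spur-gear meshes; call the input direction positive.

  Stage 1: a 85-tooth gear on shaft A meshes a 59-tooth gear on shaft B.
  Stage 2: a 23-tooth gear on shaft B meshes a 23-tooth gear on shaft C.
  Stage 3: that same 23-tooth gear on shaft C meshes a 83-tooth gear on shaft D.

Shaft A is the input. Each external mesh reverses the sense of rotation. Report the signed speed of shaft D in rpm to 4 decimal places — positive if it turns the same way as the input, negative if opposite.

-1057.9436 rpm (opposite to input, |ω| = 1057.9436 rpm)

Stage 1 [85T→59T]: ω = 2650.0000×85/59 = 3817.7966 rpm, dir flips to −; running = −3817.7966
Stage 2 [23T→23T]: ω = 3817.7966×23/23 = 3817.7966 rpm, dir flips to +; running = +3817.7966
Stage 3 [23T→83T]: ω = 3817.7966×23/83 = 1057.9436 rpm, dir flips to −; running = −1057.9436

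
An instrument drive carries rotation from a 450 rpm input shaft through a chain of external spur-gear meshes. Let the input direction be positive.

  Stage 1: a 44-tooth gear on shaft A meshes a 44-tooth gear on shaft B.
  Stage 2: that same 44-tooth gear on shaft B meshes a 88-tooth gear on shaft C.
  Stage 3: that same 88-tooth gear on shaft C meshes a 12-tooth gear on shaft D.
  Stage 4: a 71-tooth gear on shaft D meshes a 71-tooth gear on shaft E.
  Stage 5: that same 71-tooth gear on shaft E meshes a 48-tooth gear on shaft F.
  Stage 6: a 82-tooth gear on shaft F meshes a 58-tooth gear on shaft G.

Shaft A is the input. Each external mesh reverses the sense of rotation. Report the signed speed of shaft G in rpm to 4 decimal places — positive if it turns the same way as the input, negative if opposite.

+3450.5388 rpm (same as input, |ω| = 3450.5388 rpm)

Stage 1 [44T→44T]: ω = 450.0000×44/44 = 450.0000 rpm, dir flips to −; running = −450.0000
Stage 2 [44T→88T]: ω = 450.0000×44/88 = 225.0000 rpm, dir flips to +; running = +225.0000
Stage 3 [88T→12T]: ω = 225.0000×88/12 = 1650.0000 rpm, dir flips to −; running = −1650.0000
Stage 4 [71T→71T]: ω = 1650.0000×71/71 = 1650.0000 rpm, dir flips to +; running = +1650.0000
Stage 5 [71T→48T]: ω = 1650.0000×71/48 = 2440.6250 rpm, dir flips to −; running = −2440.6250
Stage 6 [82T→58T]: ω = 2440.6250×82/58 = 3450.5388 rpm, dir flips to +; running = +3450.5388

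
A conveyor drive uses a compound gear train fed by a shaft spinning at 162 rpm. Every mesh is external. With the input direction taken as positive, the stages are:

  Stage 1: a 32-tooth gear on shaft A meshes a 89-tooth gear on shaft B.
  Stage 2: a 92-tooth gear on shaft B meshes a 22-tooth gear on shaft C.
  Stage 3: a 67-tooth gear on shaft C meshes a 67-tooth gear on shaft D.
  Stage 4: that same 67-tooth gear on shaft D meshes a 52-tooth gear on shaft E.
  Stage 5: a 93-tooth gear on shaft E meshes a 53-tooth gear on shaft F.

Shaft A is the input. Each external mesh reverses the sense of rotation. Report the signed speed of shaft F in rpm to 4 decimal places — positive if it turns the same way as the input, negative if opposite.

-550.7046 rpm (opposite to input, |ω| = 550.7046 rpm)

Stage 1 [32T→89T]: ω = 162.0000×32/89 = 58.2472 rpm, dir flips to −; running = −58.2472
Stage 2 [92T→22T]: ω = 58.2472×92/22 = 243.5792 rpm, dir flips to +; running = +243.5792
Stage 3 [67T→67T]: ω = 243.5792×67/67 = 243.5792 rpm, dir flips to −; running = −243.5792
Stage 4 [67T→52T]: ω = 243.5792×67/52 = 313.8424 rpm, dir flips to +; running = +313.8424
Stage 5 [93T→53T]: ω = 313.8424×93/53 = 550.7046 rpm, dir flips to −; running = −550.7046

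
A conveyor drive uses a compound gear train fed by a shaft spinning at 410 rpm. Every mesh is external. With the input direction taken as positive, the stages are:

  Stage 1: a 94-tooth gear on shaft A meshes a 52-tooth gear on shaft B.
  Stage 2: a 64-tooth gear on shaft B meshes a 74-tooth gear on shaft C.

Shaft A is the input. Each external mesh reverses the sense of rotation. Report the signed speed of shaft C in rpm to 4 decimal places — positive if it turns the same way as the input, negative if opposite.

Stage 1 [94T→52T]: ω = 410.0000×94/52 = 741.1538 rpm, dir flips to −; running = −741.1538
Stage 2 [64T→74T]: ω = 741.1538×64/74 = 640.9979 rpm, dir flips to +; running = +640.9979

+640.9979 rpm (same as input, |ω| = 640.9979 rpm)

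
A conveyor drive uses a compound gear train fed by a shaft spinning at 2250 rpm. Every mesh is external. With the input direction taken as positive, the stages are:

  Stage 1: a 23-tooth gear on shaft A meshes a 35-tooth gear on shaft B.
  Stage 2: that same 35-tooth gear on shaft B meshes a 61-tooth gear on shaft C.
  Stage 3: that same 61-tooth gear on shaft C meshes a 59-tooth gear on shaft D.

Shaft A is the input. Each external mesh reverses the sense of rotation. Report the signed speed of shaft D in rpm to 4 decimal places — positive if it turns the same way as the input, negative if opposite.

-877.1186 rpm (opposite to input, |ω| = 877.1186 rpm)

Stage 1 [23T→35T]: ω = 2250.0000×23/35 = 1478.5714 rpm, dir flips to −; running = −1478.5714
Stage 2 [35T→61T]: ω = 1478.5714×35/61 = 848.3607 rpm, dir flips to +; running = +848.3607
Stage 3 [61T→59T]: ω = 848.3607×61/59 = 877.1186 rpm, dir flips to −; running = −877.1186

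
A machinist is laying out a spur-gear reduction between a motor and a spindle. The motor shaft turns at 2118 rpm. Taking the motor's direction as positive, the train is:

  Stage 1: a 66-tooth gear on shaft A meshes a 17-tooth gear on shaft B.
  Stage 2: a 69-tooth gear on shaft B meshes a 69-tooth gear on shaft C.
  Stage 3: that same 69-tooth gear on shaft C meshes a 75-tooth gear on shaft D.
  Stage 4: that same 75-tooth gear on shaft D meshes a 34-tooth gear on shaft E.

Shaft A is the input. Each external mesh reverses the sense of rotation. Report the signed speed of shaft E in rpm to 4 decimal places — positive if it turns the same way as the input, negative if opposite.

Stage 1 [66T→17T]: ω = 2118.0000×66/17 = 8222.8235 rpm, dir flips to −; running = −8222.8235
Stage 2 [69T→69T]: ω = 8222.8235×69/69 = 8222.8235 rpm, dir flips to +; running = +8222.8235
Stage 3 [69T→75T]: ω = 8222.8235×69/75 = 7564.9976 rpm, dir flips to −; running = −7564.9976
Stage 4 [75T→34T]: ω = 7564.9976×75/34 = 16687.4948 rpm, dir flips to +; running = +16687.4948

+16687.4948 rpm (same as input, |ω| = 16687.4948 rpm)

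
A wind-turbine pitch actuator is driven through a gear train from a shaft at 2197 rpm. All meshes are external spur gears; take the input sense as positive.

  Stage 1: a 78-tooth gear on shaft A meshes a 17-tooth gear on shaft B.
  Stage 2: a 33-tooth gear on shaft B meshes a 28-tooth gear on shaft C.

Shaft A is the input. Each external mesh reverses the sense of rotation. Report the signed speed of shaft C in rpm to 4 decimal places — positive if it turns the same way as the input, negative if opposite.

Stage 1 [78T→17T]: ω = 2197.0000×78/17 = 10080.3529 rpm, dir flips to −; running = −10080.3529
Stage 2 [33T→28T]: ω = 10080.3529×33/28 = 11880.4160 rpm, dir flips to +; running = +11880.4160

+11880.4160 rpm (same as input, |ω| = 11880.4160 rpm)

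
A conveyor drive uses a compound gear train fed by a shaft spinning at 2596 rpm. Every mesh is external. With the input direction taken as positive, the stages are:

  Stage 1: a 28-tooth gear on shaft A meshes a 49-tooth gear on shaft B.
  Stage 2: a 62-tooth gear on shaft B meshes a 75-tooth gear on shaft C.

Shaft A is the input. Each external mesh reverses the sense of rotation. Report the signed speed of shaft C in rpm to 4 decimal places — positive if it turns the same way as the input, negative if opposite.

Stage 1 [28T→49T]: ω = 2596.0000×28/49 = 1483.4286 rpm, dir flips to −; running = −1483.4286
Stage 2 [62T→75T]: ω = 1483.4286×62/75 = 1226.3010 rpm, dir flips to +; running = +1226.3010

+1226.3010 rpm (same as input, |ω| = 1226.3010 rpm)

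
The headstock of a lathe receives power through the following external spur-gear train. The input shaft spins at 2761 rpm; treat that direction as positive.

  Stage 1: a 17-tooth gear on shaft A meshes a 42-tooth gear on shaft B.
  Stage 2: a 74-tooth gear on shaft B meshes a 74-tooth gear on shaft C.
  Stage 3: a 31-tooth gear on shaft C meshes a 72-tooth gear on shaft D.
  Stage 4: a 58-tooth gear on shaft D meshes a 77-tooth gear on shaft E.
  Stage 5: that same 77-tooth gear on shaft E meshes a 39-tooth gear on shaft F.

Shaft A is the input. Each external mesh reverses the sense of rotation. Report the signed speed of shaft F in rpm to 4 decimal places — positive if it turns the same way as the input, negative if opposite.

-715.5807 rpm (opposite to input, |ω| = 715.5807 rpm)

Stage 1 [17T→42T]: ω = 2761.0000×17/42 = 1117.5476 rpm, dir flips to −; running = −1117.5476
Stage 2 [74T→74T]: ω = 1117.5476×74/74 = 1117.5476 rpm, dir flips to +; running = +1117.5476
Stage 3 [31T→72T]: ω = 1117.5476×31/72 = 481.1663 rpm, dir flips to −; running = −481.1663
Stage 4 [58T→77T]: ω = 481.1663×58/77 = 362.4370 rpm, dir flips to +; running = +362.4370
Stage 5 [77T→39T]: ω = 362.4370×77/39 = 715.5807 rpm, dir flips to −; running = −715.5807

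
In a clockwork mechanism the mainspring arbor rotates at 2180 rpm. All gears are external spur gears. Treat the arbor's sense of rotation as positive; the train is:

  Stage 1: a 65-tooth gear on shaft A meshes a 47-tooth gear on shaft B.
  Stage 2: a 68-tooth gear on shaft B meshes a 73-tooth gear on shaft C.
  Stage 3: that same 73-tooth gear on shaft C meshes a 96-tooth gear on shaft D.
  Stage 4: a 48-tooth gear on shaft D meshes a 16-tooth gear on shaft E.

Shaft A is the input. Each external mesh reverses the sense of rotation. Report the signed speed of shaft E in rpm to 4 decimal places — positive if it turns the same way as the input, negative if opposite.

+6406.6489 rpm (same as input, |ω| = 6406.6489 rpm)

Stage 1 [65T→47T]: ω = 2180.0000×65/47 = 3014.8936 rpm, dir flips to −; running = −3014.8936
Stage 2 [68T→73T]: ω = 3014.8936×68/73 = 2808.3941 rpm, dir flips to +; running = +2808.3941
Stage 3 [73T→96T]: ω = 2808.3941×73/96 = 2135.5496 rpm, dir flips to −; running = −2135.5496
Stage 4 [48T→16T]: ω = 2135.5496×48/16 = 6406.6489 rpm, dir flips to +; running = +6406.6489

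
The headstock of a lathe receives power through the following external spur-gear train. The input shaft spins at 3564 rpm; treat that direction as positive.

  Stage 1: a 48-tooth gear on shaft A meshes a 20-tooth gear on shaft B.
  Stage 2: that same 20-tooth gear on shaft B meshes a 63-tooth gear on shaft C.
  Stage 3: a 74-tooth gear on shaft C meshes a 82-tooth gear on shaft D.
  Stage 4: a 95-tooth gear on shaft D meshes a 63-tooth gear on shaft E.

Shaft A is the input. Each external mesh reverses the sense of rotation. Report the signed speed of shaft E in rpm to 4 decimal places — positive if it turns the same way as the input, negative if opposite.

+3695.2115 rpm (same as input, |ω| = 3695.2115 rpm)

Stage 1 [48T→20T]: ω = 3564.0000×48/20 = 8553.6000 rpm, dir flips to −; running = −8553.6000
Stage 2 [20T→63T]: ω = 8553.6000×20/63 = 2715.4286 rpm, dir flips to +; running = +2715.4286
Stage 3 [74T→82T]: ω = 2715.4286×74/82 = 2450.5087 rpm, dir flips to −; running = −2450.5087
Stage 4 [95T→63T]: ω = 2450.5087×95/63 = 3695.2115 rpm, dir flips to +; running = +3695.2115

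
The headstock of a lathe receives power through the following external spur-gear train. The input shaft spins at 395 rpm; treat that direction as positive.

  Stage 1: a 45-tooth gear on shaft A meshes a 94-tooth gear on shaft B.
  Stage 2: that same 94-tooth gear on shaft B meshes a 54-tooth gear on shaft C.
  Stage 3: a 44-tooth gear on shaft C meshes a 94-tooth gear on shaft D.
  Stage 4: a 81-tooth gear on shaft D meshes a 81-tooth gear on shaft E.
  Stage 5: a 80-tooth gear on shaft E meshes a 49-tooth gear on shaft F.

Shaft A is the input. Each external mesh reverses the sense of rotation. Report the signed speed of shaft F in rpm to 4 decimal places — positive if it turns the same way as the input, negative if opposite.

-251.5559 rpm (opposite to input, |ω| = 251.5559 rpm)

Stage 1 [45T→94T]: ω = 395.0000×45/94 = 189.0957 rpm, dir flips to −; running = −189.0957
Stage 2 [94T→54T]: ω = 189.0957×94/54 = 329.1667 rpm, dir flips to +; running = +329.1667
Stage 3 [44T→94T]: ω = 329.1667×44/94 = 154.0780 rpm, dir flips to −; running = −154.0780
Stage 4 [81T→81T]: ω = 154.0780×81/81 = 154.0780 rpm, dir flips to +; running = +154.0780
Stage 5 [80T→49T]: ω = 154.0780×80/49 = 251.5559 rpm, dir flips to −; running = −251.5559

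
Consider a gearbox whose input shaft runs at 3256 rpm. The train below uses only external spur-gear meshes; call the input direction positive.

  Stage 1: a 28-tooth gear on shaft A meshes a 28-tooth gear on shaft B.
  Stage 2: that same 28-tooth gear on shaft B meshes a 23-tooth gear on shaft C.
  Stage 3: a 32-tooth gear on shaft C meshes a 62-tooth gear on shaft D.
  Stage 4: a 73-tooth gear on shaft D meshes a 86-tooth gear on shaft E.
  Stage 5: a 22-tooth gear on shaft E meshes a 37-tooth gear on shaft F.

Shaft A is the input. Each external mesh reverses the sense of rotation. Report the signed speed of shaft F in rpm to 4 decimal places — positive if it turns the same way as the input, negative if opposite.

Stage 1 [28T→28T]: ω = 3256.0000×28/28 = 3256.0000 rpm, dir flips to −; running = −3256.0000
Stage 2 [28T→23T]: ω = 3256.0000×28/23 = 3963.8261 rpm, dir flips to +; running = +3963.8261
Stage 3 [32T→62T]: ω = 3963.8261×32/62 = 2045.8457 rpm, dir flips to −; running = −2045.8457
Stage 4 [73T→86T]: ω = 2045.8457×73/86 = 1736.5900 rpm, dir flips to +; running = +1736.5900
Stage 5 [22T→37T]: ω = 1736.5900×22/37 = 1032.5670 rpm, dir flips to −; running = −1032.5670

-1032.5670 rpm (opposite to input, |ω| = 1032.5670 rpm)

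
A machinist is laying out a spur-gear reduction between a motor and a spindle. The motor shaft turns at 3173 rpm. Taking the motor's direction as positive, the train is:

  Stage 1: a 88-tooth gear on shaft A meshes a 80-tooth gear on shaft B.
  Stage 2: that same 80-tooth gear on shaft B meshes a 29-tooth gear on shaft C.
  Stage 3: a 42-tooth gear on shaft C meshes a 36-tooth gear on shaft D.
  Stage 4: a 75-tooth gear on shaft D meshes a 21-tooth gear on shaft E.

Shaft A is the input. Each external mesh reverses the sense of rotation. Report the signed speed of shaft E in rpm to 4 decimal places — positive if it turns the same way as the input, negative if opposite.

Stage 1 [88T→80T]: ω = 3173.0000×88/80 = 3490.3000 rpm, dir flips to −; running = −3490.3000
Stage 2 [80T→29T]: ω = 3490.3000×80/29 = 9628.4138 rpm, dir flips to +; running = +9628.4138
Stage 3 [42T→36T]: ω = 9628.4138×42/36 = 11233.1494 rpm, dir flips to −; running = −11233.1494
Stage 4 [75T→21T]: ω = 11233.1494×75/21 = 40118.3908 rpm, dir flips to +; running = +40118.3908

+40118.3908 rpm (same as input, |ω| = 40118.3908 rpm)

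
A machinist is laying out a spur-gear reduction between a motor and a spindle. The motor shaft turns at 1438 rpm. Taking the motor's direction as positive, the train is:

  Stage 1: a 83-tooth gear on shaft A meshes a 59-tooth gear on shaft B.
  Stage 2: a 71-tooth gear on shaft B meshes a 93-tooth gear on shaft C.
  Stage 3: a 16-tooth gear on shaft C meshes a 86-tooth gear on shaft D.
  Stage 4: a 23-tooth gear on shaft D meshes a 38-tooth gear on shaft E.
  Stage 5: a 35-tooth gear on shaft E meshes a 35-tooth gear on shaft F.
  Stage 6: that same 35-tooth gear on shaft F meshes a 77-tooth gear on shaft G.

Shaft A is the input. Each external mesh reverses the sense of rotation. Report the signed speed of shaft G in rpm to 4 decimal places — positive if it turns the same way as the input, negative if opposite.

+79.0503 rpm (same as input, |ω| = 79.0503 rpm)

Stage 1 [83T→59T]: ω = 1438.0000×83/59 = 2022.9492 rpm, dir flips to −; running = −2022.9492
Stage 2 [71T→93T]: ω = 2022.9492×71/93 = 1544.4020 rpm, dir flips to +; running = +1544.4020
Stage 3 [16T→86T]: ω = 1544.4020×16/86 = 287.3306 rpm, dir flips to −; running = −287.3306
Stage 4 [23T→38T]: ω = 287.3306×23/38 = 173.9106 rpm, dir flips to +; running = +173.9106
Stage 5 [35T→35T]: ω = 173.9106×35/35 = 173.9106 rpm, dir flips to −; running = −173.9106
Stage 6 [35T→77T]: ω = 173.9106×35/77 = 79.0503 rpm, dir flips to +; running = +79.0503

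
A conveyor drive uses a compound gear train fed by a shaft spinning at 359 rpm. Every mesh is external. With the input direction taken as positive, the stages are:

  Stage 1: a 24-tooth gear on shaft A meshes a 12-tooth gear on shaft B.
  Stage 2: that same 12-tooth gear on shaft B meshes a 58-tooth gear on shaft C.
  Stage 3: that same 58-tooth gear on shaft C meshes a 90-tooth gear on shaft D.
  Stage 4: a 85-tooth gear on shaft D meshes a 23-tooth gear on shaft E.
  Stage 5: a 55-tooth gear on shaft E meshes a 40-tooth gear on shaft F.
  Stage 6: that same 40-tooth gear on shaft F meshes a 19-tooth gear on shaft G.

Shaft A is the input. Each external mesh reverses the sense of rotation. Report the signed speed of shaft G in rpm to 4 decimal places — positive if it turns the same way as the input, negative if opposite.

+1024.1495 rpm (same as input, |ω| = 1024.1495 rpm)

Stage 1 [24T→12T]: ω = 359.0000×24/12 = 718.0000 rpm, dir flips to −; running = −718.0000
Stage 2 [12T→58T]: ω = 718.0000×12/58 = 148.5517 rpm, dir flips to +; running = +148.5517
Stage 3 [58T→90T]: ω = 148.5517×58/90 = 95.7333 rpm, dir flips to −; running = −95.7333
Stage 4 [85T→23T]: ω = 95.7333×85/23 = 353.7971 rpm, dir flips to +; running = +353.7971
Stage 5 [55T→40T]: ω = 353.7971×55/40 = 486.4710 rpm, dir flips to −; running = −486.4710
Stage 6 [40T→19T]: ω = 486.4710×40/19 = 1024.1495 rpm, dir flips to +; running = +1024.1495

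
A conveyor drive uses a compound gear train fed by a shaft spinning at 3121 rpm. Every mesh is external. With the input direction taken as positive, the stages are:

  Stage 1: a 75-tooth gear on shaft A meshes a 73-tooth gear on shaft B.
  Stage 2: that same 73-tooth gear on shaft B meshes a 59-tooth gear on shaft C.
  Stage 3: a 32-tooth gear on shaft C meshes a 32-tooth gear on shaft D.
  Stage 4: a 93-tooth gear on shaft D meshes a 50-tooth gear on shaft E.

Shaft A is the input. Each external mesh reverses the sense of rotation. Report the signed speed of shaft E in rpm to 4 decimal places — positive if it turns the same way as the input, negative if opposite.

+7379.3136 rpm (same as input, |ω| = 7379.3136 rpm)

Stage 1 [75T→73T]: ω = 3121.0000×75/73 = 3206.5068 rpm, dir flips to −; running = −3206.5068
Stage 2 [73T→59T]: ω = 3206.5068×73/59 = 3967.3729 rpm, dir flips to +; running = +3967.3729
Stage 3 [32T→32T]: ω = 3967.3729×32/32 = 3967.3729 rpm, dir flips to −; running = −3967.3729
Stage 4 [93T→50T]: ω = 3967.3729×93/50 = 7379.3136 rpm, dir flips to +; running = +7379.3136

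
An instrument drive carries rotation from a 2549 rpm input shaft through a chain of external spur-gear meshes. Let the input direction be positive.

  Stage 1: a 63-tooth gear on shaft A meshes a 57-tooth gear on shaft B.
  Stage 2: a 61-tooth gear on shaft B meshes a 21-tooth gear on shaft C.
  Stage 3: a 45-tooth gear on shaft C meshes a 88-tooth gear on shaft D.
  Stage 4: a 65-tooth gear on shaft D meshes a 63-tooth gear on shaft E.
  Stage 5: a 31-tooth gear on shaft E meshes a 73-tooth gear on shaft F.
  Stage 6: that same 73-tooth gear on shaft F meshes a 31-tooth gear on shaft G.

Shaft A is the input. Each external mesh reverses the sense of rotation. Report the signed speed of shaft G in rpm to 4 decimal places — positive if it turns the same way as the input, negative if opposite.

Stage 1 [63T→57T]: ω = 2549.0000×63/57 = 2817.3158 rpm, dir flips to −; running = −2817.3158
Stage 2 [61T→21T]: ω = 2817.3158×61/21 = 8183.6316 rpm, dir flips to +; running = +8183.6316
Stage 3 [45T→88T]: ω = 8183.6316×45/88 = 4184.8116 rpm, dir flips to −; running = −4184.8116
Stage 4 [65T→63T]: ω = 4184.8116×65/63 = 4317.6628 rpm, dir flips to +; running = +4317.6628
Stage 5 [31T→73T]: ω = 4317.6628×31/73 = 1833.5280 rpm, dir flips to −; running = −1833.5280
Stage 6 [73T→31T]: ω = 1833.5280×73/31 = 4317.6628 rpm, dir flips to +; running = +4317.6628

+4317.6628 rpm (same as input, |ω| = 4317.6628 rpm)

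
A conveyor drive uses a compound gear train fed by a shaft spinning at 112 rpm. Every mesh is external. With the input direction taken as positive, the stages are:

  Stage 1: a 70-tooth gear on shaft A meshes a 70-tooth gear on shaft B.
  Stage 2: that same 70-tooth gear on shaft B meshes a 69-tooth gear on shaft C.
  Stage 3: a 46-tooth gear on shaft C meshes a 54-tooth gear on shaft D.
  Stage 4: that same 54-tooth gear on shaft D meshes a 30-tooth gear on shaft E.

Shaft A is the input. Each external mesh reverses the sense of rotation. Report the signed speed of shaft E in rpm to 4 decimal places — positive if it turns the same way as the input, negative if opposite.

Stage 1 [70T→70T]: ω = 112.0000×70/70 = 112.0000 rpm, dir flips to −; running = −112.0000
Stage 2 [70T→69T]: ω = 112.0000×70/69 = 113.6232 rpm, dir flips to +; running = +113.6232
Stage 3 [46T→54T]: ω = 113.6232×46/54 = 96.7901 rpm, dir flips to −; running = −96.7901
Stage 4 [54T→30T]: ω = 96.7901×54/30 = 174.2222 rpm, dir flips to +; running = +174.2222

+174.2222 rpm (same as input, |ω| = 174.2222 rpm)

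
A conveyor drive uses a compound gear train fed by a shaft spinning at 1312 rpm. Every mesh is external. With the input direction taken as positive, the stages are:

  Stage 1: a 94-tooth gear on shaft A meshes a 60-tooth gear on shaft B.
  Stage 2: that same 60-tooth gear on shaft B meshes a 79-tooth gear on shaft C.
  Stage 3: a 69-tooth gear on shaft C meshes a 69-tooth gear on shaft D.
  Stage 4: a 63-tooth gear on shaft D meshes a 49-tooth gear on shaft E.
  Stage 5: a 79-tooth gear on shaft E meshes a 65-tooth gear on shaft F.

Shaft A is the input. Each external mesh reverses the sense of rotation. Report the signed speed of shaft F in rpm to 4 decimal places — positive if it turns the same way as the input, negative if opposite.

Stage 1 [94T→60T]: ω = 1312.0000×94/60 = 2055.4667 rpm, dir flips to −; running = −2055.4667
Stage 2 [60T→79T]: ω = 2055.4667×60/79 = 1561.1139 rpm, dir flips to +; running = +1561.1139
Stage 3 [69T→69T]: ω = 1561.1139×69/69 = 1561.1139 rpm, dir flips to −; running = −1561.1139
Stage 4 [63T→49T]: ω = 1561.1139×63/49 = 2007.1465 rpm, dir flips to +; running = +2007.1465
Stage 5 [79T→65T]: ω = 2007.1465×79/65 = 2439.4549 rpm, dir flips to −; running = −2439.4549

-2439.4549 rpm (opposite to input, |ω| = 2439.4549 rpm)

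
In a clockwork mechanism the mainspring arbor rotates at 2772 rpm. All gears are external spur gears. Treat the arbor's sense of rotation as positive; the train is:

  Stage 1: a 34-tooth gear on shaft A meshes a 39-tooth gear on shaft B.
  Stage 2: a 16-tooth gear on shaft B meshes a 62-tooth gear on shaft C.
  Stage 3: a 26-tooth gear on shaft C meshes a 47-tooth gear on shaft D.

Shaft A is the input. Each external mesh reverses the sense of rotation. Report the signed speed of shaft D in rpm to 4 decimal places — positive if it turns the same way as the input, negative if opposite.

-344.9938 rpm (opposite to input, |ω| = 344.9938 rpm)

Stage 1 [34T→39T]: ω = 2772.0000×34/39 = 2416.6154 rpm, dir flips to −; running = −2416.6154
Stage 2 [16T→62T]: ω = 2416.6154×16/62 = 623.6427 rpm, dir flips to +; running = +623.6427
Stage 3 [26T→47T]: ω = 623.6427×26/47 = 344.9938 rpm, dir flips to −; running = −344.9938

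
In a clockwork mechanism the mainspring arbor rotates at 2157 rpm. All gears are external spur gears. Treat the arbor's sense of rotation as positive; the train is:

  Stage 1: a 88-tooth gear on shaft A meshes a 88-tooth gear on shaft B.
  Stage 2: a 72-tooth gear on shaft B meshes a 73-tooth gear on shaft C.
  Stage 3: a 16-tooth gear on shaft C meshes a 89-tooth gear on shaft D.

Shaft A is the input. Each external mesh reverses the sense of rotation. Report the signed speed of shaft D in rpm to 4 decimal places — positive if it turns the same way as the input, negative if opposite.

-382.4633 rpm (opposite to input, |ω| = 382.4633 rpm)

Stage 1 [88T→88T]: ω = 2157.0000×88/88 = 2157.0000 rpm, dir flips to −; running = −2157.0000
Stage 2 [72T→73T]: ω = 2157.0000×72/73 = 2127.4521 rpm, dir flips to +; running = +2127.4521
Stage 3 [16T→89T]: ω = 2127.4521×16/89 = 382.4633 rpm, dir flips to −; running = −382.4633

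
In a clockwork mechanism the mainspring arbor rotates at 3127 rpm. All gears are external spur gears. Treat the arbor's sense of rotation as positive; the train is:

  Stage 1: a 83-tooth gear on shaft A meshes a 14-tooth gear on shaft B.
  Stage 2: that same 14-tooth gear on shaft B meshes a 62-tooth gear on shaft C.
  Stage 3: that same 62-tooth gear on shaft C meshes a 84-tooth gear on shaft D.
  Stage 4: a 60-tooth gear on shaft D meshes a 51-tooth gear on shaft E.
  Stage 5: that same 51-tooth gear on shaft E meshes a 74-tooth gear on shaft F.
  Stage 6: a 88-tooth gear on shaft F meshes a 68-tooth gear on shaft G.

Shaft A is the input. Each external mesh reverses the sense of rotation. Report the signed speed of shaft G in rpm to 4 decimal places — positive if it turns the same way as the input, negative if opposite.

+3242.0520 rpm (same as input, |ω| = 3242.0520 rpm)

Stage 1 [83T→14T]: ω = 3127.0000×83/14 = 18538.6429 rpm, dir flips to −; running = −18538.6429
Stage 2 [14T→62T]: ω = 18538.6429×14/62 = 4186.1452 rpm, dir flips to +; running = +4186.1452
Stage 3 [62T→84T]: ω = 4186.1452×62/84 = 3089.7738 rpm, dir flips to −; running = −3089.7738
Stage 4 [60T→51T]: ω = 3089.7738×60/51 = 3635.0280 rpm, dir flips to +; running = +3635.0280
Stage 5 [51T→74T]: ω = 3635.0280×51/74 = 2505.2220 rpm, dir flips to −; running = −2505.2220
Stage 6 [88T→68T]: ω = 2505.2220×88/68 = 3242.0520 rpm, dir flips to +; running = +3242.0520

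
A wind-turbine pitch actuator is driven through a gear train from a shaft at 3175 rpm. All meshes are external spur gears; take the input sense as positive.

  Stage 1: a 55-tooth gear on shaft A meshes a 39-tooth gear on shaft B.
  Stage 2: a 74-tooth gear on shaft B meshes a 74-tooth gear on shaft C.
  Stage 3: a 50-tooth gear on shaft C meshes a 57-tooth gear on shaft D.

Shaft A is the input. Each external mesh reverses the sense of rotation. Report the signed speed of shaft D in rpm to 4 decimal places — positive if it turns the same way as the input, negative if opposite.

Stage 1 [55T→39T]: ω = 3175.0000×55/39 = 4477.5641 rpm, dir flips to −; running = −4477.5641
Stage 2 [74T→74T]: ω = 4477.5641×74/74 = 4477.5641 rpm, dir flips to +; running = +4477.5641
Stage 3 [50T→57T]: ω = 4477.5641×50/57 = 3927.6878 rpm, dir flips to −; running = −3927.6878

-3927.6878 rpm (opposite to input, |ω| = 3927.6878 rpm)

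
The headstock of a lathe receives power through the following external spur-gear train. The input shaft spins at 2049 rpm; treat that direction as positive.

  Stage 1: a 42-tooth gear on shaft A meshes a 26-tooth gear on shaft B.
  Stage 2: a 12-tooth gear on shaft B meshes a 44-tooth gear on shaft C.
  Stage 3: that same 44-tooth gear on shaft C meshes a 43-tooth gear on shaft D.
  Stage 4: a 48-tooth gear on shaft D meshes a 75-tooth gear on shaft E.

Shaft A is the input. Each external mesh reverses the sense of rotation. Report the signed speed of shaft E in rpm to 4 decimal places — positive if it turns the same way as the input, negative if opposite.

+591.1677 rpm (same as input, |ω| = 591.1677 rpm)

Stage 1 [42T→26T]: ω = 2049.0000×42/26 = 3309.9231 rpm, dir flips to −; running = −3309.9231
Stage 2 [12T→44T]: ω = 3309.9231×12/44 = 902.7063 rpm, dir flips to +; running = +902.7063
Stage 3 [44T→43T]: ω = 902.7063×44/43 = 923.6995 rpm, dir flips to −; running = −923.6995
Stage 4 [48T→75T]: ω = 923.6995×48/75 = 591.1677 rpm, dir flips to +; running = +591.1677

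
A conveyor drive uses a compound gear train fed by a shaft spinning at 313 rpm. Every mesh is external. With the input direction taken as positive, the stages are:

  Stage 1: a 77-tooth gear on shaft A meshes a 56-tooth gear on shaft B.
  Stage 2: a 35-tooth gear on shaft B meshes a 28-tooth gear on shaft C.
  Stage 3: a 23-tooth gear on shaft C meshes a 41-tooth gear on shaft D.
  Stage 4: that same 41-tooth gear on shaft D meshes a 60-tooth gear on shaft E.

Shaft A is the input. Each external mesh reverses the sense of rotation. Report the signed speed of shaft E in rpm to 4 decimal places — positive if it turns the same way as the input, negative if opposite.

+206.2214 rpm (same as input, |ω| = 206.2214 rpm)

Stage 1 [77T→56T]: ω = 313.0000×77/56 = 430.3750 rpm, dir flips to −; running = −430.3750
Stage 2 [35T→28T]: ω = 430.3750×35/28 = 537.9688 rpm, dir flips to +; running = +537.9688
Stage 3 [23T→41T]: ω = 537.9688×23/41 = 301.7873 rpm, dir flips to −; running = −301.7873
Stage 4 [41T→60T]: ω = 301.7873×41/60 = 206.2214 rpm, dir flips to +; running = +206.2214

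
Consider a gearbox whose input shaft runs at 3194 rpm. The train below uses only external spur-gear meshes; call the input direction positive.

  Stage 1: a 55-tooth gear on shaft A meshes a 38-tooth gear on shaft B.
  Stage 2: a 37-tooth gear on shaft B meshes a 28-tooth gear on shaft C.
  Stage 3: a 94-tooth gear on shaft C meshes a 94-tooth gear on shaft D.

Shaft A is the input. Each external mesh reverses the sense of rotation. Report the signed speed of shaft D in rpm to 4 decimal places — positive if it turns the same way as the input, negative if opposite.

Stage 1 [55T→38T]: ω = 3194.0000×55/38 = 4622.8947 rpm, dir flips to −; running = −4622.8947
Stage 2 [37T→28T]: ω = 4622.8947×37/28 = 6108.8252 rpm, dir flips to +; running = +6108.8252
Stage 3 [94T→94T]: ω = 6108.8252×94/94 = 6108.8252 rpm, dir flips to −; running = −6108.8252

-6108.8252 rpm (opposite to input, |ω| = 6108.8252 rpm)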